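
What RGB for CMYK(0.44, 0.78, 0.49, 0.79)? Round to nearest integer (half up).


R = 255 × (1-C) × (1-K) = 255 × 0.56 × 0.21 = 29.988 → 30
G = 255 × (1-M) × (1-K) = 255 × 0.22 × 0.21 = 11.781 → 12
B = 255 × (1-Y) × (1-K) = 255 × 0.51 × 0.21 = 27.3105 → 27
= RGB(30, 12, 27)


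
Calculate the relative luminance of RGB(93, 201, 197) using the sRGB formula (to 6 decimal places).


Linearize each channel (sRGB transfer function): c = v/255; c_lin = c/12.92 if c ≤ 0.04045, else ((c+0.055)/1.055)^2.4
  R: 93/255 ≈ 0.364706 > 0.04045 → ((0.364706+0.055)/1.055)^2.4 ≈ 0.109462
  G: 201/255 ≈ 0.788235 > 0.04045 → ((0.788235+0.055)/1.055)^2.4 ≈ 0.584078
  B: 197/255 ≈ 0.772549 > 0.04045 → ((0.772549+0.055)/1.055)^2.4 ≈ 0.558340
R_lin = 0.109462, G_lin = 0.584078, B_lin = 0.558340
L = 0.2126×R + 0.7152×G + 0.0722×B
L = 0.2126×0.109462 + 0.7152×0.584078 + 0.0722×0.558340
L ≈ 0.481317


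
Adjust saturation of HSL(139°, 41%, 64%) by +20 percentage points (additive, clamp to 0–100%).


Original S = 41%
Adjustment = +20 percentage points
New S = 41 + (20) = 61
Clamp to [0, 100] → 61
= HSL(139°, 61%, 64%)


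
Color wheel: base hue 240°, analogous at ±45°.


Base hue: 240°
Left analog: (240 - 45) mod 360 = 195°
Right analog: (240 + 45) mod 360 = 285°
Analogous hues = 195° and 285°


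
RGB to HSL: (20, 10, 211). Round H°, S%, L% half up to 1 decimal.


Normalize: R'=20/255≈0.0784, G'=10/255≈0.0392, B'=211/255≈0.8275
Max=211/255, Min=10/255, Δ=Max-Min=201/255
L = (Max+Min)/2 = (211+10)/510 = 221/510 = 0.43333… → L = 43.3%
L ≤ 0.5 → S = Δ/(Max+Min) = 201/(211+10) = 201/221 = 0.90950… → S = 91.0%
(the 1/255 factors cancel in S and H, so raw channel differences can be used)
Max is B' → H = 60 × ((R-G)/Δ + 4) = 60 × ((20-10)/201 + 4)
  10/201 + 4 = 0.0497… + 4 = 4.0497…
  H = 60 × 4.0497… = 242.985…° → H = 243.0°
= HSL(243.0°, 91.0%, 43.3%)


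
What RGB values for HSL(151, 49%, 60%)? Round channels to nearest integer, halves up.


H=151°, S=0.49, L=0.60
C = (1-|2L-1|)×S = (1-|0.20|)×0.49 = 0.392
H' = H/60 = 151/60 ≈ 2.5167; X = C×(1-|H' mod 2 - 1|) ≈ 0.2025
m = L - C/2 = 0.60 - 0.196 = 0.404
Sector ⌊H'⌋ = 2 → (R',G',B') = (0.0, 0.392, ≈0.2025)
RGB = ((R'+m)×255, (G'+m)×255, (B'+m)×255) = (103.02, 202.98, 154.666)
Round half up → RGB(103, 203, 155)


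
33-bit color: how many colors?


Colors = 2^bits = 2^33
= 8,589,934,592 colors


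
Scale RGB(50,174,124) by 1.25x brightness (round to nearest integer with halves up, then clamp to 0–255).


Multiply each channel by 1.25, round half up, clamp to [0, 255]
R: 50×1.25 = 62.5 → round → 63
G: 174×1.25 = 217.5 → round → 218
B: 124×1.25 = 155
= RGB(63, 218, 155)


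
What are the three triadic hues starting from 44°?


Triadic: equally spaced at 120° intervals
H1 = 44°
H2 = (44 + 120) mod 360 = 164°
H3 = (44 + 240) mod 360 = 284°
Triadic = 44°, 164°, 284°


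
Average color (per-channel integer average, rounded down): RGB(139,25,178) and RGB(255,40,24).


Midpoint: each channel = ⌊(C₁+C₂)/2⌋
R: ⌊(139+255)/2⌋ = 197
G: ⌊(25+40)/2⌋ = 32
B: ⌊(178+24)/2⌋ = 101
= RGB(197, 32, 101)


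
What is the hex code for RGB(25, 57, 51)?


R = 25 → 19 (hex)
G = 57 → 39 (hex)
B = 51 → 33 (hex)
Hex = #193933


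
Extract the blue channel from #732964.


Color: #732964
R = 73 = 115
G = 29 = 41
B = 64 = 100
Blue = 100


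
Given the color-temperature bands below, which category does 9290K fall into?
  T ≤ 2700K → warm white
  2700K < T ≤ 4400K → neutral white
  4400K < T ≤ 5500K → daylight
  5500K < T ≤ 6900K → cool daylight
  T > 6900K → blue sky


Temperature: 9290K
9290K > 6900K → blue sky
Classification: blue sky


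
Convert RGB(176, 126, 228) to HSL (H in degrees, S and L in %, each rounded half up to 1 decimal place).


Normalize: R'=176/255≈0.6902, G'=126/255≈0.4941, B'=228/255≈0.8941
Max=228/255, Min=126/255, Δ=Max-Min=102/255
L = (Max+Min)/2 = (228+126)/510 = 354/510 = 0.69411… → L = 69.4%
L > 0.5 → S = Δ/(2-Max-Min) = 102/(510-228-126) = 102/156 = 0.65384… → S = 65.4%
(the 1/255 factors cancel in S and H, so raw channel differences can be used)
Max is B' → H = 60 × ((R-G)/Δ + 4) = 60 × ((176-126)/102 + 4)
  50/102 + 4 = 0.4901… + 4 = 4.4901…
  H = 60 × 4.4901… = 269.411…° → H = 269.4°
= HSL(269.4°, 65.4%, 69.4%)


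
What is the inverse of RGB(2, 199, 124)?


Invert: (255-R, 255-G, 255-B)
R: 255-2 = 253
G: 255-199 = 56
B: 255-124 = 131
= RGB(253, 56, 131)


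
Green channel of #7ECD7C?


Color: #7ECD7C
R = 7E = 126
G = CD = 205
B = 7C = 124
Green = 205


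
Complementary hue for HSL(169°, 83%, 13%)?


Complement = opposite side of color wheel = hue + 180°
H' = (169 + 180) mod 360 = 349°
S and L unchanged.
= HSL(349°, 83%, 13%)


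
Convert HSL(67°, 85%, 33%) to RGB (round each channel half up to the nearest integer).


H=67°, S=0.85, L=0.33
C = (1-|2L-1|)×S = (1-|-0.34|)×0.85 = 0.561
H' = H/60 = 67/60 ≈ 1.1167; X = C×(1-|H' mod 2 - 1|) = 0.49555
m = L - C/2 = 0.33 - 0.2805 = 0.0495
Sector ⌊H'⌋ = 1 → (R',G',B') = (0.49555, 0.561, 0.0)
RGB = ((R'+m)×255, (G'+m)×255, (B'+m)×255) = (138.98775, 155.6775, 12.6225)
Round half up → RGB(139, 156, 13)


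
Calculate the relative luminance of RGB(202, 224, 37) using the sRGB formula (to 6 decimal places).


Linearize each channel (sRGB transfer function): c = v/255; c_lin = c/12.92 if c ≤ 0.04045, else ((c+0.055)/1.055)^2.4
  R: 202/255 ≈ 0.792157 > 0.04045 → ((0.792157+0.055)/1.055)^2.4 ≈ 0.590619
  G: 224/255 ≈ 0.878431 > 0.04045 → ((0.878431+0.055)/1.055)^2.4 ≈ 0.745404
  B: 37/255 ≈ 0.145098 > 0.04045 → ((0.145098+0.055)/1.055)^2.4 ≈ 0.018500
R_lin = 0.590619, G_lin = 0.745404, B_lin = 0.018500
L = 0.2126×R + 0.7152×G + 0.0722×B
L = 0.2126×0.590619 + 0.7152×0.745404 + 0.0722×0.018500
L ≈ 0.660014


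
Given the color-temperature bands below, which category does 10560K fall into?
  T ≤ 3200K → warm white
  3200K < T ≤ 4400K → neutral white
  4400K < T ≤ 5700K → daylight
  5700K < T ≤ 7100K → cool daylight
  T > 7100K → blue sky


Temperature: 10560K
10560K > 7100K → blue sky
Classification: blue sky


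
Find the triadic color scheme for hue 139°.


Triadic: equally spaced at 120° intervals
H1 = 139°
H2 = (139 + 120) mod 360 = 259°
H3 = (139 + 240) mod 360 = 19°
Triadic = 139°, 259°, 19°


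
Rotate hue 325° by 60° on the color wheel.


New hue = (H + rotation) mod 360
New hue = (325 + 60) mod 360
= 385 mod 360
= 25°


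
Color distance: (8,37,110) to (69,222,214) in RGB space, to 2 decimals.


d = √[(R₁-R₂)² + (G₁-G₂)² + (B₁-B₂)²]
d = √[(8-69)² + (37-222)² + (110-214)²]
d = √[3721 + 34225 + 10816]
d = √48762
d ≈ 220.82


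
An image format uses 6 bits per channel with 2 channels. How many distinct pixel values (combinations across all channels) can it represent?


Total bits = 6 bits/channel × 2 channels = 12 bits
Distinct pixel values = 2^12
= 4,096 pixel values


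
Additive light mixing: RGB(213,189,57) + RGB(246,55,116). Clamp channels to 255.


Additive: each channel = min(255, C₁+C₂)
R: 213+246 = 459 → 255
G: 189+55 = 244 → 244
B: 57+116 = 173 → 173
= RGB(255, 244, 173)


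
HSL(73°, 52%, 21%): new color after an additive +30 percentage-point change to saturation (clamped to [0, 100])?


Original S = 52%
Adjustment = +30 percentage points
New S = 52 + (30) = 82
Clamp to [0, 100] → 82
= HSL(73°, 82%, 21%)


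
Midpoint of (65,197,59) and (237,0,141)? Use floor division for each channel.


Midpoint: each channel = ⌊(C₁+C₂)/2⌋
R: ⌊(65+237)/2⌋ = 151
G: ⌊(197+0)/2⌋ = 98
B: ⌊(59+141)/2⌋ = 100
= RGB(151, 98, 100)


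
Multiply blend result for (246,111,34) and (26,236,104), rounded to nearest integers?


Multiply: C = A×B/255, rounded to nearest integer
R: 246×26/255 = 6396/255 ≈ 25.082 → 25
G: 111×236/255 = 26196/255 ≈ 102.729 → 103
B: 34×104/255 = 3536/255 ≈ 13.867 → 14
= RGB(25, 103, 14)


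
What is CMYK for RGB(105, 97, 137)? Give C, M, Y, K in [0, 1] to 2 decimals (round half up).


R'=105/255≈0.4118, G'=97/255≈0.3804, B'=137/255≈0.5373
K = 1 - max(R',G',B') = 1 - 137/255 = 118/255 = 0.46274… → 0.46
(1-R'-K)/(1-K) simplifies to (max-R)/max with max = 137:
C = (137-105)/137 = 32/137 = 0.23357… → 0.23
M = (137-97)/137 = 40/137 = 0.29197… → 0.29
Y = (137-137)/137 = 0/137 = 0 → 0.00
= CMYK(0.23, 0.29, 0.00, 0.46)


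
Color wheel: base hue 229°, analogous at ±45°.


Base hue: 229°
Left analog: (229 - 45) mod 360 = 184°
Right analog: (229 + 45) mod 360 = 274°
Analogous hues = 184° and 274°


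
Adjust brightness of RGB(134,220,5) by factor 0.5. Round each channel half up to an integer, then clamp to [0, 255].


Multiply each channel by 0.5, round half up, clamp to [0, 255]
R: 134×0.5 = 67
G: 220×0.5 = 110
B: 5×0.5 = 2.5 → round → 3
= RGB(67, 110, 3)


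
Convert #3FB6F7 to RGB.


3F → 63 (R)
B6 → 182 (G)
F7 → 247 (B)
= RGB(63, 182, 247)


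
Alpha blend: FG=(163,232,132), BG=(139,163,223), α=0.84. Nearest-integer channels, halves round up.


C = α×F + (1-α)×B, with 1-α = 0.16
R: 0.84×163 + 0.16×139 = 136.92 + 22.24 = 159.16 → 159
G: 0.84×232 + 0.16×163 = 194.88 + 26.08 = 220.96 → 221
B: 0.84×132 + 0.16×223 = 110.88 + 35.68 = 146.56 → 147
= RGB(159, 221, 147)


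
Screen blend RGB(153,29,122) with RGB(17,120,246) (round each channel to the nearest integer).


Screen: C = 255 - (255-A)×(255-B)/255, rounded to nearest integer
R: 255 - (255-153)×(255-17)/255 = 255 - 24276/255 ≈ 255 - 95.200 = 159.800 → 160
G: 255 - (255-29)×(255-120)/255 = 255 - 30510/255 ≈ 255 - 119.647 = 135.353 → 135
B: 255 - (255-122)×(255-246)/255 = 255 - 1197/255 ≈ 255 - 4.694 = 250.306 → 250
= RGB(160, 135, 250)


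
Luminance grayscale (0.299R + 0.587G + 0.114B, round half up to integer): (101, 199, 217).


Gray = 0.299×R + 0.587×G + 0.114×B
Gray = 0.299×101 + 0.587×199 + 0.114×217
Gray = 30.199 + 116.813 + 24.738
Gray = 171.750 → round half up → 172
Gray = 172


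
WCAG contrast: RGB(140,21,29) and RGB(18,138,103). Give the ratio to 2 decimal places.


Linearize each sRGB channel c=v/255: c/12.92 if c ≤ 0.04045 else ((c+0.055)/1.055)^2.4
L = 0.2126×R_lin + 0.7152×G_lin + 0.0722×B_lin
Color 1 (140,21,29):
  R=140: 140/255≈0.5490 > 0.04045 → ((0.5490+0.055)/1.055)^2.4 ≈ 0.26225
  G=21: 21/255≈0.0824 > 0.04045 → ((0.0824+0.055)/1.055)^2.4 ≈ 0.00750
  B=29: 29/255≈0.1137 > 0.04045 → ((0.1137+0.055)/1.055)^2.4 ≈ 0.01229
  L1 = 0.2126×0.26225 + 0.7152×0.00750 + 0.0722×0.01229 ≈ 0.06200
Color 2 (18,138,103):
  R=18: 18/255≈0.0706 > 0.04045 → ((0.0706+0.055)/1.055)^2.4 ≈ 0.00605
  G=138: 138/255≈0.5412 > 0.04045 → ((0.5412+0.055)/1.055)^2.4 ≈ 0.25415
  B=103: 103/255≈0.4039 > 0.04045 → ((0.4039+0.055)/1.055)^2.4 ≈ 0.13563
  L2 = 0.2126×0.00605 + 0.7152×0.25415 + 0.0722×0.13563 ≈ 0.19285
Lighter = 0.19285, Darker = 0.06200
Ratio = (L_lighter + 0.05) / (L_darker + 0.05)
Ratio = (0.19285 + 0.05) / (0.06200 + 0.05) = 0.24285 / 0.11200 ≈ 2.1682
Ratio ≈ 2.17:1


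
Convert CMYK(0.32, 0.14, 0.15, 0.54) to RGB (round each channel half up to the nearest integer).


R = 255 × (1-C) × (1-K) = 255 × 0.68 × 0.46 = 79.764 → 80
G = 255 × (1-M) × (1-K) = 255 × 0.86 × 0.46 = 100.878 → 101
B = 255 × (1-Y) × (1-K) = 255 × 0.85 × 0.46 = 99.705 → 100
= RGB(80, 101, 100)


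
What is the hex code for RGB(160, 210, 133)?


R = 160 → A0 (hex)
G = 210 → D2 (hex)
B = 133 → 85 (hex)
Hex = #A0D285


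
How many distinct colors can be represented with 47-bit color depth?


Colors = 2^bits = 2^47
= 140,737,488,355,328 colors


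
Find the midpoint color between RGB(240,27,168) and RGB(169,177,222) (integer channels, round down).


Midpoint: each channel = ⌊(C₁+C₂)/2⌋
R: ⌊(240+169)/2⌋ = 204
G: ⌊(27+177)/2⌋ = 102
B: ⌊(168+222)/2⌋ = 195
= RGB(204, 102, 195)


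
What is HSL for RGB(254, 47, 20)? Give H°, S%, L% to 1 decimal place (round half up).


Normalize: R'=254/255≈0.9961, G'=47/255≈0.1843, B'=20/255≈0.0784
Max=254/255, Min=20/255, Δ=Max-Min=234/255
L = (Max+Min)/2 = (254+20)/510 = 274/510 = 0.53725… → L = 53.7%
L > 0.5 → S = Δ/(2-Max-Min) = 234/(510-254-20) = 234/236 = 0.99152… → S = 99.2%
(the 1/255 factors cancel in S and H, so raw channel differences can be used)
Max is R' → H = 60 × (((G-B)/Δ) mod 6) = 60 × (((47-20)/234) mod 6)
  27/234 = 0.1153…
  H = 60 × 0.1153… = 6.923…° → H = 6.9°
= HSL(6.9°, 99.2%, 53.7%)


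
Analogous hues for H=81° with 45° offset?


Base hue: 81°
Left analog: (81 - 45) mod 360 = 36°
Right analog: (81 + 45) mod 360 = 126°
Analogous hues = 36° and 126°


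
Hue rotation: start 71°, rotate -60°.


New hue = (H + rotation) mod 360
New hue = (71 -60) mod 360
= 11 mod 360
= 11°


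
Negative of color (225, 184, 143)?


Invert: (255-R, 255-G, 255-B)
R: 255-225 = 30
G: 255-184 = 71
B: 255-143 = 112
= RGB(30, 71, 112)


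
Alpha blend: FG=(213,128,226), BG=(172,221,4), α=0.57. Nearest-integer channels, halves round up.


C = α×F + (1-α)×B, with 1-α = 0.43
R: 0.57×213 + 0.43×172 = 121.41 + 73.96 = 195.37 → 195
G: 0.57×128 + 0.43×221 = 72.96 + 95.03 = 167.99 → 168
B: 0.57×226 + 0.43×4 = 128.82 + 1.72 = 130.54 → 131
= RGB(195, 168, 131)


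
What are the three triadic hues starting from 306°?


Triadic: equally spaced at 120° intervals
H1 = 306°
H2 = (306 + 120) mod 360 = 66°
H3 = (306 + 240) mod 360 = 186°
Triadic = 306°, 66°, 186°


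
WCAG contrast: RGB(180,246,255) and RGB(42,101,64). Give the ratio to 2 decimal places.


Linearize each sRGB channel c=v/255: c/12.92 if c ≤ 0.04045 else ((c+0.055)/1.055)^2.4
L = 0.2126×R_lin + 0.7152×G_lin + 0.0722×B_lin
Color 1 (180,246,255):
  R=180: 180/255≈0.7059 > 0.04045 → ((0.7059+0.055)/1.055)^2.4 ≈ 0.45641
  G=246: 246/255≈0.9647 > 0.04045 → ((0.9647+0.055)/1.055)^2.4 ≈ 0.92158
  B=255: 255/255≈1.0000 > 0.04045 → ((1.0000+0.055)/1.055)^2.4 ≈ 1.00000
  L1 = 0.2126×0.45641 + 0.7152×0.92158 + 0.0722×1.00000 ≈ 0.82835
Color 2 (42,101,64):
  R=42: 42/255≈0.1647 > 0.04045 → ((0.1647+0.055)/1.055)^2.4 ≈ 0.02315
  G=101: 101/255≈0.3961 > 0.04045 → ((0.3961+0.055)/1.055)^2.4 ≈ 0.13014
  B=64: 64/255≈0.2510 > 0.04045 → ((0.2510+0.055)/1.055)^2.4 ≈ 0.05127
  L2 = 0.2126×0.02315 + 0.7152×0.13014 + 0.0722×0.05127 ≈ 0.10170
Lighter = 0.82835, Darker = 0.10170
Ratio = (L_lighter + 0.05) / (L_darker + 0.05)
Ratio = (0.82835 + 0.05) / (0.10170 + 0.05) = 0.87835 / 0.15170 ≈ 5.7901
Ratio ≈ 5.79:1


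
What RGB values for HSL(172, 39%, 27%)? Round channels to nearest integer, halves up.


H=172°, S=0.39, L=0.27
C = (1-|2L-1|)×S = (1-|-0.46|)×0.39 = 0.2106
H' = H/60 = 172/60 ≈ 2.8667; X = C×(1-|H' mod 2 - 1|) = 0.18252
m = L - C/2 = 0.27 - 0.1053 = 0.1647
Sector ⌊H'⌋ = 2 → (R',G',B') = (0.0, 0.2106, 0.18252)
RGB = ((R'+m)×255, (G'+m)×255, (B'+m)×255) = (41.9985, 95.7015, 88.5411)
Round half up → RGB(42, 96, 89)


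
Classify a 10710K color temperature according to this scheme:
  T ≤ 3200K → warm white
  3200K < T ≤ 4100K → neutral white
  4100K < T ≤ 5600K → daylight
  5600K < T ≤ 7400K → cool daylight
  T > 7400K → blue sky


Temperature: 10710K
10710K > 7400K → blue sky
Classification: blue sky


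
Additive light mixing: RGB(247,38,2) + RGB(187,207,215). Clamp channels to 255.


Additive: each channel = min(255, C₁+C₂)
R: 247+187 = 434 → 255
G: 38+207 = 245 → 245
B: 2+215 = 217 → 217
= RGB(255, 245, 217)


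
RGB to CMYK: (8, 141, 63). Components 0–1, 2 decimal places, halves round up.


R'=8/255≈0.0314, G'=141/255≈0.5529, B'=63/255≈0.2471
K = 1 - max(R',G',B') = 1 - 141/255 = 114/255 = 0.44705… → 0.45
(1-R'-K)/(1-K) simplifies to (max-R)/max with max = 141:
C = (141-8)/141 = 133/141 = 0.94326… → 0.94
M = (141-141)/141 = 0/141 = 0 → 0.00
Y = (141-63)/141 = 78/141 = 0.55319… → 0.55
= CMYK(0.94, 0.00, 0.55, 0.45)


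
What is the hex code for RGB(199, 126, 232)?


R = 199 → C7 (hex)
G = 126 → 7E (hex)
B = 232 → E8 (hex)
Hex = #C77EE8


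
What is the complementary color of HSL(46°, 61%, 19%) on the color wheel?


Complement = opposite side of color wheel = hue + 180°
H' = (46 + 180) mod 360 = 226°
S and L unchanged.
= HSL(226°, 61%, 19%)


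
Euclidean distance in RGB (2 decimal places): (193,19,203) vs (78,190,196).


d = √[(R₁-R₂)² + (G₁-G₂)² + (B₁-B₂)²]
d = √[(193-78)² + (19-190)² + (203-196)²]
d = √[13225 + 29241 + 49]
d = √42515
d ≈ 206.19


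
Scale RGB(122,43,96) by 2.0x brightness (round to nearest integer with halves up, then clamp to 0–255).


Multiply each channel by 2.0, round half up, clamp to [0, 255]
R: 122×2.0 = 244
G: 43×2.0 = 86
B: 96×2.0 = 192
= RGB(244, 86, 192)


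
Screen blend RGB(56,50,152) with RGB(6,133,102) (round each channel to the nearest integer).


Screen: C = 255 - (255-A)×(255-B)/255, rounded to nearest integer
R: 255 - (255-56)×(255-6)/255 = 255 - 49551/255 ≈ 255 - 194.318 = 60.682 → 61
G: 255 - (255-50)×(255-133)/255 = 255 - 25010/255 ≈ 255 - 98.078 = 156.922 → 157
B: 255 - (255-152)×(255-102)/255 = 255 - 15759/255 ≈ 255 - 61.800 = 193.200 → 193
= RGB(61, 157, 193)


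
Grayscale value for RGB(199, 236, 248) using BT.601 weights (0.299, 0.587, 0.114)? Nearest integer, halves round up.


Gray = 0.299×R + 0.587×G + 0.114×B
Gray = 0.299×199 + 0.587×236 + 0.114×248
Gray = 59.501 + 138.532 + 28.272
Gray = 226.305 → round half up → 226
Gray = 226


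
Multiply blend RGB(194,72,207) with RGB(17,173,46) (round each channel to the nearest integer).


Multiply: C = A×B/255, rounded to nearest integer
R: 194×17/255 = 3298/255 ≈ 12.933 → 13
G: 72×173/255 = 12456/255 ≈ 48.847 → 49
B: 207×46/255 = 9522/255 ≈ 37.341 → 37
= RGB(13, 49, 37)


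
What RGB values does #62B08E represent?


62 → 98 (R)
B0 → 176 (G)
8E → 142 (B)
= RGB(98, 176, 142)


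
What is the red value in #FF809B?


Color: #FF809B
R = FF = 255
G = 80 = 128
B = 9B = 155
Red = 255


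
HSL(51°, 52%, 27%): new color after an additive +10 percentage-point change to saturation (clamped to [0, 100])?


Original S = 52%
Adjustment = +10 percentage points
New S = 52 + (10) = 62
Clamp to [0, 100] → 62
= HSL(51°, 62%, 27%)


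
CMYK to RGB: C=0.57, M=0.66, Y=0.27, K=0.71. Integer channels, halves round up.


R = 255 × (1-C) × (1-K) = 255 × 0.43 × 0.29 = 31.7985 → 32
G = 255 × (1-M) × (1-K) = 255 × 0.34 × 0.29 = 25.143 → 25
B = 255 × (1-Y) × (1-K) = 255 × 0.73 × 0.29 = 53.9835 → 54
= RGB(32, 25, 54)


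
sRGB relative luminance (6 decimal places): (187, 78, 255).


Linearize each channel (sRGB transfer function): c = v/255; c_lin = c/12.92 if c ≤ 0.04045, else ((c+0.055)/1.055)^2.4
  R: 187/255 ≈ 0.733333 > 0.04045 → ((0.733333+0.055)/1.055)^2.4 ≈ 0.496933
  G: 78/255 ≈ 0.305882 > 0.04045 → ((0.305882+0.055)/1.055)^2.4 ≈ 0.076185
  B: 255/255 ≈ 1.000000 > 0.04045 → ((1.000000+0.055)/1.055)^2.4 ≈ 1.000000
R_lin = 0.496933, G_lin = 0.076185, B_lin = 1.000000
L = 0.2126×R + 0.7152×G + 0.0722×B
L = 0.2126×0.496933 + 0.7152×0.076185 + 0.0722×1.000000
L ≈ 0.232336


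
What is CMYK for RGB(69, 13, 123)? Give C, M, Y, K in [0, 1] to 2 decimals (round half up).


R'=69/255≈0.2706, G'=13/255≈0.0510, B'=123/255≈0.4824
K = 1 - max(R',G',B') = 1 - 123/255 = 132/255 = 0.51764… → 0.52
(1-R'-K)/(1-K) simplifies to (max-R)/max with max = 123:
C = (123-69)/123 = 54/123 = 0.43902… → 0.44
M = (123-13)/123 = 110/123 = 0.89430… → 0.89
Y = (123-123)/123 = 0/123 = 0 → 0.00
= CMYK(0.44, 0.89, 0.00, 0.52)


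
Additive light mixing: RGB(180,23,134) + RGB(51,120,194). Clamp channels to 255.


Additive: each channel = min(255, C₁+C₂)
R: 180+51 = 231 → 231
G: 23+120 = 143 → 143
B: 134+194 = 328 → 255
= RGB(231, 143, 255)


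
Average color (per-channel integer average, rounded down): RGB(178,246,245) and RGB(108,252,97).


Midpoint: each channel = ⌊(C₁+C₂)/2⌋
R: ⌊(178+108)/2⌋ = 143
G: ⌊(246+252)/2⌋ = 249
B: ⌊(245+97)/2⌋ = 171
= RGB(143, 249, 171)


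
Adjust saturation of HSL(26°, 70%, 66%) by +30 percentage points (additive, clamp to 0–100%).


Original S = 70%
Adjustment = +30 percentage points
New S = 70 + (30) = 100
Clamp to [0, 100] → 100
= HSL(26°, 100%, 66%)


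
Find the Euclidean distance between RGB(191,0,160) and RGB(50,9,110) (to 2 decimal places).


d = √[(R₁-R₂)² + (G₁-G₂)² + (B₁-B₂)²]
d = √[(191-50)² + (0-9)² + (160-110)²]
d = √[19881 + 81 + 2500]
d = √22462
d ≈ 149.87


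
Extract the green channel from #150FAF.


Color: #150FAF
R = 15 = 21
G = 0F = 15
B = AF = 175
Green = 15


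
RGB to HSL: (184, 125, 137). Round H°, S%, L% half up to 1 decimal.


Normalize: R'=184/255≈0.7216, G'=125/255≈0.4902, B'=137/255≈0.5373
Max=184/255, Min=125/255, Δ=Max-Min=59/255
L = (Max+Min)/2 = (184+125)/510 = 309/510 = 0.60588… → L = 60.6%
L > 0.5 → S = Δ/(2-Max-Min) = 59/(510-184-125) = 59/201 = 0.29353… → S = 29.4%
(the 1/255 factors cancel in S and H, so raw channel differences can be used)
Max is R' → H = 60 × (((G-B)/Δ) mod 6) = 60 × (((125-137)/59) mod 6)
  (-12)/59 = -0.2033…; negative, so add 6 → 5.7966…
  H = 60 × 5.7966… = 347.796…° → H = 347.8°
= HSL(347.8°, 29.4%, 60.6%)


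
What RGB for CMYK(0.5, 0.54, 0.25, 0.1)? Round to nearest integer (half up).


R = 255 × (1-C) × (1-K) = 255 × 0.50 × 0.90 = 114.75 → 115
G = 255 × (1-M) × (1-K) = 255 × 0.46 × 0.90 = 105.57 → 106
B = 255 × (1-Y) × (1-K) = 255 × 0.75 × 0.90 = 172.125 → 172
= RGB(115, 106, 172)


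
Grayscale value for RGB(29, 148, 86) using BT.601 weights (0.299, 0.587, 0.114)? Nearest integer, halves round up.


Gray = 0.299×R + 0.587×G + 0.114×B
Gray = 0.299×29 + 0.587×148 + 0.114×86
Gray = 8.671 + 86.876 + 9.804
Gray = 105.351 → round half up → 105
Gray = 105


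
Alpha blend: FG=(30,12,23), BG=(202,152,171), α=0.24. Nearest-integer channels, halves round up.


C = α×F + (1-α)×B, with 1-α = 0.76
R: 0.24×30 + 0.76×202 = 7.20 + 153.52 = 160.72 → 161
G: 0.24×12 + 0.76×152 = 2.88 + 115.52 = 118.40 → 118
B: 0.24×23 + 0.76×171 = 5.52 + 129.96 = 135.48 → 135
= RGB(161, 118, 135)


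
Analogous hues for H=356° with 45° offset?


Base hue: 356°
Left analog: (356 - 45) mod 360 = 311°
Right analog: (356 + 45) mod 360 = 41°
Analogous hues = 311° and 41°


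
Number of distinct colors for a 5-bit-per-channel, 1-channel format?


Total bits = 5 bits/channel × 1 channels = 5 bits
Distinct colors = 2^5
= 32 colors


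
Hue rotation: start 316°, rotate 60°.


New hue = (H + rotation) mod 360
New hue = (316 + 60) mod 360
= 376 mod 360
= 16°


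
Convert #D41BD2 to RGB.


D4 → 212 (R)
1B → 27 (G)
D2 → 210 (B)
= RGB(212, 27, 210)


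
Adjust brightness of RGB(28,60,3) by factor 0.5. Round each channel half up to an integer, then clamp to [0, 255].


Multiply each channel by 0.5, round half up, clamp to [0, 255]
R: 28×0.5 = 14
G: 60×0.5 = 30
B: 3×0.5 = 1.5 → round → 2
= RGB(14, 30, 2)


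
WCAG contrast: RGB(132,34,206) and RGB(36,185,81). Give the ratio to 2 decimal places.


Linearize each sRGB channel c=v/255: c/12.92 if c ≤ 0.04045 else ((c+0.055)/1.055)^2.4
L = 0.2126×R_lin + 0.7152×G_lin + 0.0722×B_lin
Color 1 (132,34,206):
  R=132: 132/255≈0.5176 > 0.04045 → ((0.5176+0.055)/1.055)^2.4 ≈ 0.23074
  G=34: 34/255≈0.1333 > 0.04045 → ((0.1333+0.055)/1.055)^2.4 ≈ 0.01600
  B=206: 206/255≈0.8078 > 0.04045 → ((0.8078+0.055)/1.055)^2.4 ≈ 0.61721
  L1 = 0.2126×0.23074 + 0.7152×0.01600 + 0.0722×0.61721 ≈ 0.10506
Color 2 (36,185,81):
  R=36: 36/255≈0.1412 > 0.04045 → ((0.1412+0.055)/1.055)^2.4 ≈ 0.01764
  G=185: 185/255≈0.7255 > 0.04045 → ((0.7255+0.055)/1.055)^2.4 ≈ 0.48515
  B=81: 81/255≈0.3176 > 0.04045 → ((0.3176+0.055)/1.055)^2.4 ≈ 0.08228
  L2 = 0.2126×0.01764 + 0.7152×0.48515 + 0.0722×0.08228 ≈ 0.35667
Lighter = 0.35667, Darker = 0.10506
Ratio = (L_lighter + 0.05) / (L_darker + 0.05)
Ratio = (0.35667 + 0.05) / (0.10506 + 0.05) = 0.40667 / 0.15506 ≈ 2.6227
Ratio ≈ 2.62:1


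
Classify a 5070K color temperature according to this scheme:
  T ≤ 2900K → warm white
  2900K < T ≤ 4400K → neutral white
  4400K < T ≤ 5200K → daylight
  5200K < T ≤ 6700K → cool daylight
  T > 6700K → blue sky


Temperature: 5070K
4400K < 5070K ≤ 5200K → daylight
Classification: daylight


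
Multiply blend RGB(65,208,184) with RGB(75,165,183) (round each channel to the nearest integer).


Multiply: C = A×B/255, rounded to nearest integer
R: 65×75/255 = 4875/255 ≈ 19.118 → 19
G: 208×165/255 = 34320/255 ≈ 134.588 → 135
B: 184×183/255 = 33672/255 ≈ 132.047 → 132
= RGB(19, 135, 132)


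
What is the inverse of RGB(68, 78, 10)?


Invert: (255-R, 255-G, 255-B)
R: 255-68 = 187
G: 255-78 = 177
B: 255-10 = 245
= RGB(187, 177, 245)


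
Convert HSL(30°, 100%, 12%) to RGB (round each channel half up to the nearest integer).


H=30°, S=1.00, L=0.12
C = (1-|2L-1|)×S = (1-|-0.76|)×1.00 = 0.24
H' = H/60 = 30/60 ≈ 0.5000; X = C×(1-|H' mod 2 - 1|) = 0.12
m = L - C/2 = 0.12 - 0.12 = 0
Sector ⌊H'⌋ = 0 → (R',G',B') = (0.24, 0.12, 0.0)
RGB = ((R'+m)×255, (G'+m)×255, (B'+m)×255) = (61.2, 30.6, 0.0)
Round half up → RGB(61, 31, 0)


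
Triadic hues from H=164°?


Triadic: equally spaced at 120° intervals
H1 = 164°
H2 = (164 + 120) mod 360 = 284°
H3 = (164 + 240) mod 360 = 44°
Triadic = 164°, 284°, 44°


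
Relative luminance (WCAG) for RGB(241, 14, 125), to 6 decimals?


Linearize each channel (sRGB transfer function): c = v/255; c_lin = c/12.92 if c ≤ 0.04045, else ((c+0.055)/1.055)^2.4
  R: 241/255 ≈ 0.945098 > 0.04045 → ((0.945098+0.055)/1.055)^2.4 ≈ 0.879622
  G: 14/255 ≈ 0.054902 > 0.04045 → ((0.054902+0.055)/1.055)^2.4 ≈ 0.004391
  B: 125/255 ≈ 0.490196 > 0.04045 → ((0.490196+0.055)/1.055)^2.4 ≈ 0.205079
R_lin = 0.879622, G_lin = 0.004391, B_lin = 0.205079
L = 0.2126×R + 0.7152×G + 0.0722×B
L = 0.2126×0.879622 + 0.7152×0.004391 + 0.0722×0.205079
L ≈ 0.204955


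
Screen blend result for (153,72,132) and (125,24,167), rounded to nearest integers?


Screen: C = 255 - (255-A)×(255-B)/255, rounded to nearest integer
R: 255 - (255-153)×(255-125)/255 = 255 - 13260/255 ≈ 255 - 52.000 = 203.000 → 203
G: 255 - (255-72)×(255-24)/255 = 255 - 42273/255 ≈ 255 - 165.776 = 89.224 → 89
B: 255 - (255-132)×(255-167)/255 = 255 - 10824/255 ≈ 255 - 42.447 = 212.553 → 213
= RGB(203, 89, 213)


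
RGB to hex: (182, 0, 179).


R = 182 → B6 (hex)
G = 0 → 00 (hex)
B = 179 → B3 (hex)
Hex = #B600B3


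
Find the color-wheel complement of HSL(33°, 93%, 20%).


Complement = opposite side of color wheel = hue + 180°
H' = (33 + 180) mod 360 = 213°
S and L unchanged.
= HSL(213°, 93%, 20%)


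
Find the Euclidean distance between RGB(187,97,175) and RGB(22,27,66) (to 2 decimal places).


d = √[(R₁-R₂)² + (G₁-G₂)² + (B₁-B₂)²]
d = √[(187-22)² + (97-27)² + (175-66)²]
d = √[27225 + 4900 + 11881]
d = √44006
d ≈ 209.78


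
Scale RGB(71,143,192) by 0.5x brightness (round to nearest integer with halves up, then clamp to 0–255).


Multiply each channel by 0.5, round half up, clamp to [0, 255]
R: 71×0.5 = 35.5 → round → 36
G: 143×0.5 = 71.5 → round → 72
B: 192×0.5 = 96
= RGB(36, 72, 96)


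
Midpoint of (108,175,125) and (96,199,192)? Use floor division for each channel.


Midpoint: each channel = ⌊(C₁+C₂)/2⌋
R: ⌊(108+96)/2⌋ = 102
G: ⌊(175+199)/2⌋ = 187
B: ⌊(125+192)/2⌋ = 158
= RGB(102, 187, 158)


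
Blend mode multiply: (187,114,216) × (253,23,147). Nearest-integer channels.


Multiply: C = A×B/255, rounded to nearest integer
R: 187×253/255 = 47311/255 ≈ 185.533 → 186
G: 114×23/255 = 2622/255 ≈ 10.282 → 10
B: 216×147/255 = 31752/255 ≈ 124.518 → 125
= RGB(186, 10, 125)


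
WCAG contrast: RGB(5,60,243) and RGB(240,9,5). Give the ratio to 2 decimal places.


Linearize each sRGB channel c=v/255: c/12.92 if c ≤ 0.04045 else ((c+0.055)/1.055)^2.4
L = 0.2126×R_lin + 0.7152×G_lin + 0.0722×B_lin
Color 1 (5,60,243):
  R=5: 5/255≈0.0196 ≤ 0.04045 → 0.0196/12.92 ≈ 0.00152
  G=60: 60/255≈0.2353 > 0.04045 → ((0.2353+0.055)/1.055)^2.4 ≈ 0.04519
  B=243: 243/255≈0.9529 > 0.04045 → ((0.9529+0.055)/1.055)^2.4 ≈ 0.89627
  L1 = 0.2126×0.00152 + 0.7152×0.04519 + 0.0722×0.89627 ≈ 0.09735
Color 2 (240,9,5):
  R=240: 240/255≈0.9412 > 0.04045 → ((0.9412+0.055)/1.055)^2.4 ≈ 0.87137
  G=9: 9/255≈0.0353 ≤ 0.04045 → 0.0353/12.92 ≈ 0.00273
  B=5: 5/255≈0.0196 ≤ 0.04045 → 0.0196/12.92 ≈ 0.00152
  L2 = 0.2126×0.87137 + 0.7152×0.00273 + 0.0722×0.00152 ≈ 0.18732
Lighter = 0.18732, Darker = 0.09735
Ratio = (L_lighter + 0.05) / (L_darker + 0.05)
Ratio = (0.18732 + 0.05) / (0.09735 + 0.05) = 0.23732 / 0.14735 ≈ 1.6106
Ratio ≈ 1.61:1


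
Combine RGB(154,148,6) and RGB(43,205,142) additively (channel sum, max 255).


Additive: each channel = min(255, C₁+C₂)
R: 154+43 = 197 → 197
G: 148+205 = 353 → 255
B: 6+142 = 148 → 148
= RGB(197, 255, 148)


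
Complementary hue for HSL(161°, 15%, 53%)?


Complement = opposite side of color wheel = hue + 180°
H' = (161 + 180) mod 360 = 341°
S and L unchanged.
= HSL(341°, 15%, 53%)


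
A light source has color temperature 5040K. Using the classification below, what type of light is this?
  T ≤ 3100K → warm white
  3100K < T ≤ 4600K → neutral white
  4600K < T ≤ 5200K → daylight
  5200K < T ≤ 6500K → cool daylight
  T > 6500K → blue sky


Temperature: 5040K
4600K < 5040K ≤ 5200K → daylight
Classification: daylight


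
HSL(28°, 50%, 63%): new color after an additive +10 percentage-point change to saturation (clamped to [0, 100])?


Original S = 50%
Adjustment = +10 percentage points
New S = 50 + (10) = 60
Clamp to [0, 100] → 60
= HSL(28°, 60%, 63%)


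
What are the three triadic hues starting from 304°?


Triadic: equally spaced at 120° intervals
H1 = 304°
H2 = (304 + 120) mod 360 = 64°
H3 = (304 + 240) mod 360 = 184°
Triadic = 304°, 64°, 184°


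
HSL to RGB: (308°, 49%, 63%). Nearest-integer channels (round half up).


H=308°, S=0.49, L=0.63
C = (1-|2L-1|)×S = (1-|0.26|)×0.49 = 0.3626
H' = H/60 = 308/60 ≈ 5.1333; X = C×(1-|H' mod 2 - 1|) ≈ 0.3143
m = L - C/2 = 0.63 - 0.1813 = 0.4487
Sector ⌊H'⌋ = 5 → (R',G',B') = (0.3626, 0.0, ≈0.3143)
RGB = ((R'+m)×255, (G'+m)×255, (B'+m)×255) = (206.8815, 114.4185, 194.5531)
Round half up → RGB(207, 114, 195)


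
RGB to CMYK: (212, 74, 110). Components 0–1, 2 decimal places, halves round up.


R'=212/255≈0.8314, G'=74/255≈0.2902, B'=110/255≈0.4314
K = 1 - max(R',G',B') = 1 - 212/255 = 43/255 = 0.16862… → 0.17
(1-R'-K)/(1-K) simplifies to (max-R)/max with max = 212:
C = (212-212)/212 = 0/212 = 0 → 0.00
M = (212-74)/212 = 138/212 = 0.65094… → 0.65
Y = (212-110)/212 = 102/212 = 0.48113… → 0.48
= CMYK(0.00, 0.65, 0.48, 0.17)


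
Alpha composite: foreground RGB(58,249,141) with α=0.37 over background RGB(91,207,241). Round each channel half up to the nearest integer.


C = α×F + (1-α)×B, with 1-α = 0.63
R: 0.37×58 + 0.63×91 = 21.46 + 57.33 = 78.79 → 79
G: 0.37×249 + 0.63×207 = 92.13 + 130.41 = 222.54 → 223
B: 0.37×141 + 0.63×241 = 52.17 + 151.83 = 204.00 → 204
= RGB(79, 223, 204)


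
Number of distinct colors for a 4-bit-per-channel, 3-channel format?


Total bits = 4 bits/channel × 3 channels = 12 bits
Distinct colors = 2^12
= 4,096 colors


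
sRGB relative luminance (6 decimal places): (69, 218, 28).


Linearize each channel (sRGB transfer function): c = v/255; c_lin = c/12.92 if c ≤ 0.04045, else ((c+0.055)/1.055)^2.4
  R: 69/255 ≈ 0.270588 > 0.04045 → ((0.270588+0.055)/1.055)^2.4 ≈ 0.059511
  G: 218/255 ≈ 0.854902 > 0.04045 → ((0.854902+0.055)/1.055)^2.4 ≈ 0.701102
  B: 28/255 ≈ 0.109804 > 0.04045 → ((0.109804+0.055)/1.055)^2.4 ≈ 0.011612
R_lin = 0.059511, G_lin = 0.701102, B_lin = 0.011612
L = 0.2126×R + 0.7152×G + 0.0722×B
L = 0.2126×0.059511 + 0.7152×0.701102 + 0.0722×0.011612
L ≈ 0.514919


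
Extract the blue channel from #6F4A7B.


Color: #6F4A7B
R = 6F = 111
G = 4A = 74
B = 7B = 123
Blue = 123


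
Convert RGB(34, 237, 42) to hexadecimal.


R = 34 → 22 (hex)
G = 237 → ED (hex)
B = 42 → 2A (hex)
Hex = #22ED2A


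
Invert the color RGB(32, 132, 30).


Invert: (255-R, 255-G, 255-B)
R: 255-32 = 223
G: 255-132 = 123
B: 255-30 = 225
= RGB(223, 123, 225)


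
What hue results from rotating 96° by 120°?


New hue = (H + rotation) mod 360
New hue = (96 + 120) mod 360
= 216 mod 360
= 216°


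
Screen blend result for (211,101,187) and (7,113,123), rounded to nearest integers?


Screen: C = 255 - (255-A)×(255-B)/255, rounded to nearest integer
R: 255 - (255-211)×(255-7)/255 = 255 - 10912/255 ≈ 255 - 42.792 = 212.208 → 212
G: 255 - (255-101)×(255-113)/255 = 255 - 21868/255 ≈ 255 - 85.757 = 169.243 → 169
B: 255 - (255-187)×(255-123)/255 = 255 - 8976/255 ≈ 255 - 35.200 = 219.800 → 220
= RGB(212, 169, 220)


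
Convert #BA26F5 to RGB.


BA → 186 (R)
26 → 38 (G)
F5 → 245 (B)
= RGB(186, 38, 245)


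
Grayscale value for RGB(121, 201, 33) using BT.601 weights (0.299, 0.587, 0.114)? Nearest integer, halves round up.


Gray = 0.299×R + 0.587×G + 0.114×B
Gray = 0.299×121 + 0.587×201 + 0.114×33
Gray = 36.179 + 117.987 + 3.762
Gray = 157.928 → round half up → 158
Gray = 158


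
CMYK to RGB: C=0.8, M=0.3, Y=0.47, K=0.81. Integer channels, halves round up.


R = 255 × (1-C) × (1-K) = 255 × 0.20 × 0.19 = 9.69 → 10
G = 255 × (1-M) × (1-K) = 255 × 0.70 × 0.19 = 33.915 → 34
B = 255 × (1-Y) × (1-K) = 255 × 0.53 × 0.19 = 25.6785 → 26
= RGB(10, 34, 26)


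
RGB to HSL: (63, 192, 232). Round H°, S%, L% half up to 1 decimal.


Normalize: R'=63/255≈0.2471, G'=192/255≈0.7529, B'=232/255≈0.9098
Max=232/255, Min=63/255, Δ=Max-Min=169/255
L = (Max+Min)/2 = (232+63)/510 = 295/510 = 0.57843… → L = 57.8%
L > 0.5 → S = Δ/(2-Max-Min) = 169/(510-232-63) = 169/215 = 0.78604… → S = 78.6%
(the 1/255 factors cancel in S and H, so raw channel differences can be used)
Max is B' → H = 60 × ((R-G)/Δ + 4) = 60 × ((63-192)/169 + 4)
  -129/169 + 4 = -0.7633… + 4 = 3.2366…
  H = 60 × 3.2366… = 194.201…° → H = 194.2°
= HSL(194.2°, 78.6%, 57.8%)


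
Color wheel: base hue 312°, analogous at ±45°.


Base hue: 312°
Left analog: (312 - 45) mod 360 = 267°
Right analog: (312 + 45) mod 360 = 357°
Analogous hues = 267° and 357°


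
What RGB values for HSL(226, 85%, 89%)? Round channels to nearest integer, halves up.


H=226°, S=0.85, L=0.89
C = (1-|2L-1|)×S = (1-|0.78|)×0.85 = 0.187
H' = H/60 = 226/60 ≈ 3.7667; X = C×(1-|H' mod 2 - 1|) ≈ 0.0436
m = L - C/2 = 0.89 - 0.0935 = 0.7965
Sector ⌊H'⌋ = 3 → (R',G',B') = (0.0, ≈0.0436, 0.187)
RGB = ((R'+m)×255, (G'+m)×255, (B'+m)×255) = (203.1075, 214.234, 250.7925)
Round half up → RGB(203, 214, 251)


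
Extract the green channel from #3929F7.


Color: #3929F7
R = 39 = 57
G = 29 = 41
B = F7 = 247
Green = 41


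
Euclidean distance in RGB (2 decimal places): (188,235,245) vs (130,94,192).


d = √[(R₁-R₂)² + (G₁-G₂)² + (B₁-B₂)²]
d = √[(188-130)² + (235-94)² + (245-192)²]
d = √[3364 + 19881 + 2809]
d = √26054
d ≈ 161.41


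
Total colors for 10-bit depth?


Colors = 2^bits = 2^10
= 1,024 colors


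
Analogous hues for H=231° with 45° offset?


Base hue: 231°
Left analog: (231 - 45) mod 360 = 186°
Right analog: (231 + 45) mod 360 = 276°
Analogous hues = 186° and 276°


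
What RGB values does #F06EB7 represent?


F0 → 240 (R)
6E → 110 (G)
B7 → 183 (B)
= RGB(240, 110, 183)


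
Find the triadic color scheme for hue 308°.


Triadic: equally spaced at 120° intervals
H1 = 308°
H2 = (308 + 120) mod 360 = 68°
H3 = (308 + 240) mod 360 = 188°
Triadic = 308°, 68°, 188°


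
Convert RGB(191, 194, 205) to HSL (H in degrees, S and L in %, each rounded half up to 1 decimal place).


Normalize: R'=191/255≈0.7490, G'=194/255≈0.7608, B'=205/255≈0.8039
Max=205/255, Min=191/255, Δ=Max-Min=14/255
L = (Max+Min)/2 = (205+191)/510 = 396/510 = 0.77647… → L = 77.6%
L > 0.5 → S = Δ/(2-Max-Min) = 14/(510-205-191) = 14/114 = 0.12280… → S = 12.3%
(the 1/255 factors cancel in S and H, so raw channel differences can be used)
Max is B' → H = 60 × ((R-G)/Δ + 4) = 60 × ((191-194)/14 + 4)
  -3/14 + 4 = -0.2142… + 4 = 3.7857…
  H = 60 × 3.7857… = 227.142…° → H = 227.1°
= HSL(227.1°, 12.3%, 77.6%)


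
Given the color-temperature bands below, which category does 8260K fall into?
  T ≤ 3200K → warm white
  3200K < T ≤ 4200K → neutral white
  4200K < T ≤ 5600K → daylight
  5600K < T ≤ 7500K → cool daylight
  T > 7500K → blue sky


Temperature: 8260K
8260K > 7500K → blue sky
Classification: blue sky


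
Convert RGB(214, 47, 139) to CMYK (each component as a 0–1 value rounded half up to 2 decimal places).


R'=214/255≈0.8392, G'=47/255≈0.1843, B'=139/255≈0.5451
K = 1 - max(R',G',B') = 1 - 214/255 = 41/255 = 0.16078… → 0.16
(1-R'-K)/(1-K) simplifies to (max-R)/max with max = 214:
C = (214-214)/214 = 0/214 = 0 → 0.00
M = (214-47)/214 = 167/214 = 0.78037… → 0.78
Y = (214-139)/214 = 75/214 = 0.35046… → 0.35
= CMYK(0.00, 0.78, 0.35, 0.16)


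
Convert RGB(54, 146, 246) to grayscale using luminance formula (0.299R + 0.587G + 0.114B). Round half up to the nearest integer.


Gray = 0.299×R + 0.587×G + 0.114×B
Gray = 0.299×54 + 0.587×146 + 0.114×246
Gray = 16.146 + 85.702 + 28.044
Gray = 129.892 → round half up → 130
Gray = 130


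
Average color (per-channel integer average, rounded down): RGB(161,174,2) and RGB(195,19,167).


Midpoint: each channel = ⌊(C₁+C₂)/2⌋
R: ⌊(161+195)/2⌋ = 178
G: ⌊(174+19)/2⌋ = 96
B: ⌊(2+167)/2⌋ = 84
= RGB(178, 96, 84)


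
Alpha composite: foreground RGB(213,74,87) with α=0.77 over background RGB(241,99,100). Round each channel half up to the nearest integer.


C = α×F + (1-α)×B, with 1-α = 0.23
R: 0.77×213 + 0.23×241 = 164.01 + 55.43 = 219.44 → 219
G: 0.77×74 + 0.23×99 = 56.98 + 22.77 = 79.75 → 80
B: 0.77×87 + 0.23×100 = 66.99 + 23.00 = 89.99 → 90
= RGB(219, 80, 90)


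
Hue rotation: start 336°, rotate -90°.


New hue = (H + rotation) mod 360
New hue = (336 -90) mod 360
= 246 mod 360
= 246°


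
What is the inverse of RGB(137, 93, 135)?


Invert: (255-R, 255-G, 255-B)
R: 255-137 = 118
G: 255-93 = 162
B: 255-135 = 120
= RGB(118, 162, 120)


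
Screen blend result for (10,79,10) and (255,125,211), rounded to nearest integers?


Screen: C = 255 - (255-A)×(255-B)/255, rounded to nearest integer
R: 255 - (255-10)×(255-255)/255 = 255 - 0/255 ≈ 255 - 0.000 = 255.000 → 255
G: 255 - (255-79)×(255-125)/255 = 255 - 22880/255 ≈ 255 - 89.725 = 165.275 → 165
B: 255 - (255-10)×(255-211)/255 = 255 - 10780/255 ≈ 255 - 42.275 = 212.725 → 213
= RGB(255, 165, 213)


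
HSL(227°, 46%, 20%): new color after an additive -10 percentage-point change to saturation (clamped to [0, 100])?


Original S = 46%
Adjustment = -10 percentage points
New S = 46 + (-10) = 36
Clamp to [0, 100] → 36
= HSL(227°, 36%, 20%)
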